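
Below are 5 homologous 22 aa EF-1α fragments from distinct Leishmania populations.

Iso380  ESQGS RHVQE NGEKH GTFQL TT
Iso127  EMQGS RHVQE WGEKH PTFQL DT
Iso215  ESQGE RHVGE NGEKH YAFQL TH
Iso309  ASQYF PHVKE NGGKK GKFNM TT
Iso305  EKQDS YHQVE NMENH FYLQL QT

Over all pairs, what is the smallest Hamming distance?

Pairwise Hamming distances:
  Iso380 vs Iso127: 4
  Iso380 vs Iso215: 5
  Iso380 vs Iso309: 10
  Iso380 vs Iso305: 11
  Iso127 vs Iso215: 8
  Iso127 vs Iso309: 14
  Iso127 vs Iso305: 12
  Iso215 vs Iso309: 12
  Iso215 vs Iso305: 13
  Iso309 vs Iso305: 17
The smallest is 4, between Iso380 and Iso127.

4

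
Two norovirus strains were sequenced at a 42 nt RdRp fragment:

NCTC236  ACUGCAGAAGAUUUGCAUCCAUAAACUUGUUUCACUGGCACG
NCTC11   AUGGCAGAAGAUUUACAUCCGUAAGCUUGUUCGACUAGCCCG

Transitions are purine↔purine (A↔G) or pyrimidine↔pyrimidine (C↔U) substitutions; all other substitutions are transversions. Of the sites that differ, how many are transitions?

Differing sites — 2:C/U (Ti); 3:U/G (Tv); 15:G/A (Ti); 21:A/G (Ti); 25:A/G (Ti); 32:U/C (Ti); 33:C/G (Tv); 37:G/A (Ti); 40:A/C (Tv).
Of the 9 differences, 6 transitions and 3 transversions, so the answer is 6.

6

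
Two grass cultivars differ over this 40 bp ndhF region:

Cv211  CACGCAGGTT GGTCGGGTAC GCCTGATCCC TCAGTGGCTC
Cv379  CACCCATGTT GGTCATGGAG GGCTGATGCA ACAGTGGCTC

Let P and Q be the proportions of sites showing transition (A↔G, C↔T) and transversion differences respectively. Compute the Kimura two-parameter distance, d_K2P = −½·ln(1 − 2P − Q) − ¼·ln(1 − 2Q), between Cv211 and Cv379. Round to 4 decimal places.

Differing sites — 4:G/C (Tv); 7:G/T (Tv); 15:G/A (Ti); 16:G/T (Tv); 18:T/G (Tv); 20:C/G (Tv); 22:C/G (Tv); 28:C/G (Tv); 30:C/A (Tv); 31:T/A (Tv).
Of the 10 differences, 1 transition and 9 transversions over 40 sites: P = 1/40 = 0.025000, Q = 9/40 = 0.225000.
d = −0.5·ln(0.725000) − 0.25·ln(0.550000) = −0.5·(-0.321584) − 0.25·(-0.597837) = 0.3103.

0.3103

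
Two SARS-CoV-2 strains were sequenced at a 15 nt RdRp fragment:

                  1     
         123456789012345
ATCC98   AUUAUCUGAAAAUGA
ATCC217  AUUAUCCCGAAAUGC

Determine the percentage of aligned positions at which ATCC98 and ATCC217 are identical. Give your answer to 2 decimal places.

73.33%

Differing sites — 7:U/C; 8:G/C; 9:A/G; 15:A/C.
11 of the 15 sites match, so the percent identity is 11/15 × 100 = 73.33%.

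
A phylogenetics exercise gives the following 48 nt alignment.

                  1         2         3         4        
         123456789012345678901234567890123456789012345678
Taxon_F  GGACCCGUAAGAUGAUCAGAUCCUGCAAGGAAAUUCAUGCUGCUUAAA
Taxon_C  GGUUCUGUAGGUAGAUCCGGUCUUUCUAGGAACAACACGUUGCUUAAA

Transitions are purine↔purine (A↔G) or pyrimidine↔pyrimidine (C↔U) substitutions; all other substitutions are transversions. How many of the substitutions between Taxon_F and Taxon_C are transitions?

Differing sites — 3:A/U (Tv); 4:C/U (Ti); 6:C/U (Ti); 10:A/G (Ti); 12:A/U (Tv); 13:U/A (Tv); 18:A/C (Tv); 20:A/G (Ti); 23:C/U (Ti); 25:G/U (Tv); 27:A/U (Tv); 33:A/C (Tv); 34:U/A (Tv); 35:U/A (Tv); 38:U/C (Ti); 40:C/U (Ti).
Of the 16 differences, 7 transitions and 9 transversions, so the answer is 7.

7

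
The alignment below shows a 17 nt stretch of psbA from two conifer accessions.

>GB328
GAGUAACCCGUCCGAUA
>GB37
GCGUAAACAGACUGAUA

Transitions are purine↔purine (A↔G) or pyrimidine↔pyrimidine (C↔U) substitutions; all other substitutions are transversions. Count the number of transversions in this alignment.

4

Mismatches occur at site 2 (A↔C, transversion), site 7 (C↔A, transversion), site 9 (C↔A, transversion), site 11 (U↔A, transversion), site 13 (C↔U, transition).
Of the 5 differences, 1 transition and 4 transversions, so the answer is 4.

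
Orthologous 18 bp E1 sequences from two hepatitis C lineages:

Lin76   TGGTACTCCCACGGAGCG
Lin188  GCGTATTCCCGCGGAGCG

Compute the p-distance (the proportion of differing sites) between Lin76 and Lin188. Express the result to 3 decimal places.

0.222

Differing sites — 1:T/G; 2:G/C; 6:C/T; 11:A/G.
There are 4 differences over 18 sites, so p = 4/18 = 0.222.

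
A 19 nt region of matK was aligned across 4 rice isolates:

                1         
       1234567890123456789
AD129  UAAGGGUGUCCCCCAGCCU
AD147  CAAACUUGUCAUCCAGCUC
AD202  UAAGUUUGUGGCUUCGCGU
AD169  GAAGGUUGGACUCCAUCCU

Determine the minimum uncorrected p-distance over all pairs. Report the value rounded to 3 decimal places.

Pairwise Hamming distances:
  AD129 vs AD147: 8
  AD129 vs AD202: 8
  AD129 vs AD169: 6
  AD147 vs AD202: 11
  AD147 vs AD169: 9
  AD202 vs AD169: 11
The smallest is 6 mismatches, between AD129 and AD169; p = 6/19 = 0.316.

0.316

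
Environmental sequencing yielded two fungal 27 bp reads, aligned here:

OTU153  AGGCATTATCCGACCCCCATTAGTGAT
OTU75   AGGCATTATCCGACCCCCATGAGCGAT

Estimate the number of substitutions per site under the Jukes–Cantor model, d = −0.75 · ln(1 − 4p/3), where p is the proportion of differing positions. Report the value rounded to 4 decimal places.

Differing sites — 21:T/G; 24:T/C.
p = 2/27 = 0.074074.
d = −0.75 · ln(1 − (4/3)·0.074074) = −0.75 · ln(0.901235) = −0.75 · (-0.103989) = 0.0780.

0.0780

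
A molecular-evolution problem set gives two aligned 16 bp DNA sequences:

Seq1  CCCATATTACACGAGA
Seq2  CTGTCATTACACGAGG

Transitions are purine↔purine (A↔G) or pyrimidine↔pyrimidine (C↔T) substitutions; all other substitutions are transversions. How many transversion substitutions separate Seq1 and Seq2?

Mismatches occur at site 2 (C↔T, transition), site 3 (C↔G, transversion), site 4 (A↔T, transversion), site 5 (T↔C, transition), site 16 (A↔G, transition).
Of the 5 differences, 3 transitions and 2 transversions, so the answer is 2.

2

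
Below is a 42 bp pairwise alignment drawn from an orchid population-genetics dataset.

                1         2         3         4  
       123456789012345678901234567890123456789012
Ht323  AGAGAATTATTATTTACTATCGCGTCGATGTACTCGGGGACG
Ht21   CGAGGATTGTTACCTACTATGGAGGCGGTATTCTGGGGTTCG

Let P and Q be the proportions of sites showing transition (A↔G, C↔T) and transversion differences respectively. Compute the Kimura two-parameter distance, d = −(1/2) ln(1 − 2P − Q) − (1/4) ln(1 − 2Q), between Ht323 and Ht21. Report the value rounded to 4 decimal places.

0.4432

Mismatches occur at site 1 (A↔C, transversion), site 5 (A↔G, transition), site 9 (A↔G, transition), site 13 (T↔C, transition), site 14 (T↔C, transition), site 21 (C↔G, transversion), site 23 (C↔A, transversion), site 25 (T↔G, transversion), site 28 (A↔G, transition), site 30 (G↔A, transition), site 32 (A↔T, transversion), site 35 (C↔G, transversion), site 39 (G↔T, transversion), site 40 (A↔T, transversion).
Of the 14 differences, 6 transitions and 8 transversions over 42 sites: P = 6/42 = 0.142857, Q = 8/42 = 0.190476.
d = −0.5·ln(0.523810) − 0.25·ln(0.619048) = −0.5·(-0.646626) − 0.25·(-0.479572) = 0.4432.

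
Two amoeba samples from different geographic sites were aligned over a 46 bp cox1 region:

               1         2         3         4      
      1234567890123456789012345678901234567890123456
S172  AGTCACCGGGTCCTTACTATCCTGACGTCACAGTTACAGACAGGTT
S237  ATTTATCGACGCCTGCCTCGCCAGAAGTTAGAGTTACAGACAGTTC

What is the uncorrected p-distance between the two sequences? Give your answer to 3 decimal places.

0.348

The sequences differ at positions 2 (G/T), 4 (C/T), 6 (C/T), 9 (G/A), 10 (G/C), 11 (T/G), 15 (T/G), 16 (A/C), 19 (A/C), 20 (T/G), 23 (T/A), 26 (C/A), 29 (C/T), 31 (C/G), 44 (G/T), 46 (T/C).
There are 16 differences over 46 sites, so p = 16/46 = 0.348.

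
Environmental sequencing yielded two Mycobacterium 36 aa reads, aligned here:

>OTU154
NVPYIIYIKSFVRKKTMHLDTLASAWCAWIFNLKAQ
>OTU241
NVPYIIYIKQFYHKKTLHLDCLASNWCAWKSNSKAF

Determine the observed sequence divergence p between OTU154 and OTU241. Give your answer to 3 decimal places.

Mismatches occur at site 10 (S→Q), site 12 (V→Y), site 13 (R→H), site 17 (M→L), site 21 (T→C), site 25 (A→N), site 30 (I→K), site 31 (F→S), site 33 (L→S), site 36 (Q→F).
There are 10 differences over 36 sites, so p = 10/36 = 0.278.

0.278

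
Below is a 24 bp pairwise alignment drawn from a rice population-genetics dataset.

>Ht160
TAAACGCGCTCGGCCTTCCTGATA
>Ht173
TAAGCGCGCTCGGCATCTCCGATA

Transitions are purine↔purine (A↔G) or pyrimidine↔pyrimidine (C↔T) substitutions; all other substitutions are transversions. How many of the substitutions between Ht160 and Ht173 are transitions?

4

The sequences differ at positions 4 (A/G, transition), 15 (C/A, transversion), 17 (T/C, transition), 18 (C/T, transition), 20 (T/C, transition).
Of the 5 differences, 4 transitions and 1 transversion, so the answer is 4.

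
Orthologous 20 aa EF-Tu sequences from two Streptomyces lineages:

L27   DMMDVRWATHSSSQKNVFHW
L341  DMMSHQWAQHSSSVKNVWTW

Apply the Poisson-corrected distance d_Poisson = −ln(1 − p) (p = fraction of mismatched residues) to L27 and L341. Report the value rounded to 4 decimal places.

Differing sites — 4:D/S; 5:V/H; 6:R/Q; 9:T/Q; 14:Q/V; 18:F/W; 19:H/T.
p = 7/20 = 0.350000.
d = −ln(1 − 0.350000) = −ln(0.650000) = 0.4308.

0.4308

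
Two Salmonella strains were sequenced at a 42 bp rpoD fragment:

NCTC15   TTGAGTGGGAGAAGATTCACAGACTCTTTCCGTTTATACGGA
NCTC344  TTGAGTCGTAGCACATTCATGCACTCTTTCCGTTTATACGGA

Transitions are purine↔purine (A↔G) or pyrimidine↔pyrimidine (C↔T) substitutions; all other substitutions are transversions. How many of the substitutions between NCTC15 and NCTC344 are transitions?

The sequences differ at positions 7 (G/C, transversion), 9 (G/T, transversion), 12 (A/C, transversion), 14 (G/C, transversion), 20 (C/T, transition), 21 (A/G, transition), 22 (G/C, transversion).
Of the 7 differences, 2 transitions and 5 transversions, so the answer is 2.

2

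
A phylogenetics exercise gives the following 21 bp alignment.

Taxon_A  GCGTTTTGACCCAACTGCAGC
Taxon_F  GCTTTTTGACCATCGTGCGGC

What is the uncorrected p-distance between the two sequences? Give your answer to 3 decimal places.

0.286

Differing sites — 3:G/T; 12:C/A; 13:A/T; 14:A/C; 15:C/G; 19:A/G.
There are 6 differences over 21 sites, so p = 6/21 = 0.286.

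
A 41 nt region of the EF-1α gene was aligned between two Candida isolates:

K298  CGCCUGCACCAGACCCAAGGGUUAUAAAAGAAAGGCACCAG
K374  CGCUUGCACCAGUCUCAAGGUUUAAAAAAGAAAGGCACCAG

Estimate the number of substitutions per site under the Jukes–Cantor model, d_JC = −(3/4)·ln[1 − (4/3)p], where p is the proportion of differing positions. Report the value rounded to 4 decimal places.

Mismatches occur at site 4 (C→U), site 13 (A→U), site 15 (C→U), site 21 (G→U), site 25 (U→A).
p = 5/41 = 0.121951.
d = −0.75 · ln(1 − (4/3)·0.121951) = −0.75 · ln(0.837399) = −0.75 · (-0.177455) = 0.1331.

0.1331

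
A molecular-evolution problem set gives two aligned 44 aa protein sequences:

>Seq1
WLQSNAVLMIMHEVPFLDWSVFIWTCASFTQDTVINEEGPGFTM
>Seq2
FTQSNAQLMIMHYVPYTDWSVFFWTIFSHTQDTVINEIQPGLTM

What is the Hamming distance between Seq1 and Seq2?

13

Differing sites — 1:W/F; 2:L/T; 7:V/Q; 13:E/Y; 16:F/Y; 17:L/T; 23:I/F; 26:C/I; 27:A/F; 29:F/H; 38:E/I; 39:G/Q; 42:F/L.
That gives 13 mismatches out of 44 aligned sites, so the Hamming distance is 13.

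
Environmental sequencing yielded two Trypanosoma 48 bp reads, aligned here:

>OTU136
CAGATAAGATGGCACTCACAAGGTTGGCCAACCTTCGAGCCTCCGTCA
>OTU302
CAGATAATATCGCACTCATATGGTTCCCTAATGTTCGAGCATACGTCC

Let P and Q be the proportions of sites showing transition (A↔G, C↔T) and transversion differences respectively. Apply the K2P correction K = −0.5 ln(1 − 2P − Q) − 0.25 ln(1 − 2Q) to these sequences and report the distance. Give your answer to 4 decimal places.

The sequences differ at positions 8 (G/T, transversion), 11 (G/C, transversion), 19 (C/T, transition), 21 (A/T, transversion), 26 (G/C, transversion), 27 (G/C, transversion), 29 (C/T, transition), 32 (C/T, transition), 33 (C/G, transversion), 41 (C/A, transversion), 43 (C/A, transversion), 48 (A/C, transversion).
Of the 12 differences, 3 transitions and 9 transversions over 48 sites: P = 3/48 = 0.062500, Q = 9/48 = 0.187500.
d = −0.5·ln(0.687500) − 0.25·ln(0.625000) = −0.5·(-0.374693) − 0.25·(-0.470004) = 0.3048.

0.3048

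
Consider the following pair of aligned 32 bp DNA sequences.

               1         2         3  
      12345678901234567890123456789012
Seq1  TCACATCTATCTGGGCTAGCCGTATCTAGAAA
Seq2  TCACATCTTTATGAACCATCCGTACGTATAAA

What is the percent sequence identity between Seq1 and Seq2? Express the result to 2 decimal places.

Differing sites — 9:A/T; 11:C/A; 14:G/A; 15:G/A; 17:T/C; 19:G/T; 25:T/C; 26:C/G; 29:G/T.
23 of the 32 sites match, so the percent identity is 23/32 × 100 = 71.88%.

71.88%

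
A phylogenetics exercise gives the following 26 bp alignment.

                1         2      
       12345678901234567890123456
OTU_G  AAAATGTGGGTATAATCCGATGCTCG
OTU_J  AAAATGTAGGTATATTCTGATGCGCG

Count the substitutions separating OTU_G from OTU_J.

4

Differing sites — 8:G/A; 15:A/T; 18:C/T; 24:T/G.
That gives 4 mismatches out of 26 aligned sites, so the Hamming distance is 4.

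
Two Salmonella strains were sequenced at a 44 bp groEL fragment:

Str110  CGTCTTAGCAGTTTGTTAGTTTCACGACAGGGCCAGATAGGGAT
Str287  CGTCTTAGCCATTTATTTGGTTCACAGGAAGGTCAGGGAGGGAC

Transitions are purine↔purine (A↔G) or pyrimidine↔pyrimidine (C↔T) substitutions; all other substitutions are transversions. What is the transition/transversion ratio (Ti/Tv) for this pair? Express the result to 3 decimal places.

1.600

Differing sites — 10:A/C (Tv); 11:G/A (Ti); 15:G/A (Ti); 18:A/T (Tv); 20:T/G (Tv); 26:G/A (Ti); 27:A/G (Ti); 28:C/G (Tv); 30:G/A (Ti); 33:C/T (Ti); 37:A/G (Ti); 38:T/G (Tv); 44:T/C (Ti).
Of the 13 differences, 8 transitions and 5 transversions, so Ti/Tv = 8/5 = 1.600.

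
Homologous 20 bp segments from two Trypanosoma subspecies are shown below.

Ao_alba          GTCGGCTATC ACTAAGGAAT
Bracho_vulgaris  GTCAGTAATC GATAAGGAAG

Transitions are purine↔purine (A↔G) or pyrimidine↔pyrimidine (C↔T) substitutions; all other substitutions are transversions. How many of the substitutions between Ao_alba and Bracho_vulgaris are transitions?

Mismatches occur at site 4 (G→A, transition), site 6 (C→T, transition), site 7 (T→A, transversion), site 11 (A→G, transition), site 12 (C→A, transversion), site 20 (T→G, transversion).
Of the 6 differences, 3 transitions and 3 transversions, so the answer is 3.

3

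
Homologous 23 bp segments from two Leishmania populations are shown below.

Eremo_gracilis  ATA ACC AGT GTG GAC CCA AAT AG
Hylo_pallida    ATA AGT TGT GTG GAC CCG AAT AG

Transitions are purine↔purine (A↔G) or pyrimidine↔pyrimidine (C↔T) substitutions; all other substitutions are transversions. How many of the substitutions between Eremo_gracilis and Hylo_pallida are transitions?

2

The sequences differ at positions 5 (C/G, transversion), 6 (C/T, transition), 7 (A/T, transversion), 18 (A/G, transition).
Of the 4 differences, 2 transitions and 2 transversions, so the answer is 2.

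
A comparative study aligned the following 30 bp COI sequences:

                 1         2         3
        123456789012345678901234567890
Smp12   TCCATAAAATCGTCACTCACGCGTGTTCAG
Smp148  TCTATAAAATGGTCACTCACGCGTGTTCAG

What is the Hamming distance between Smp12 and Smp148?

Differing sites — 3:C/T; 11:C/G.
That gives 2 mismatches out of 30 aligned sites, so the Hamming distance is 2.

2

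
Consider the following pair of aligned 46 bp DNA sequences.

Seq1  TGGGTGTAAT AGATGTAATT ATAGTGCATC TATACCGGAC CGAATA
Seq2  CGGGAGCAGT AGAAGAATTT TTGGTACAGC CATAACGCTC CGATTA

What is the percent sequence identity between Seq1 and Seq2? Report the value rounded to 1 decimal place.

Differing sites — 1:T/C; 5:T/A; 7:T/C; 9:A/G; 14:T/A; 16:T/A; 18:A/T; 21:A/T; 23:A/G; 26:G/A; 29:T/G; 31:T/C; 35:C/A; 38:G/C; 39:A/T; 44:A/T.
30 of the 46 sites match, so the percent identity is 30/46 × 100 = 65.2%.

65.2%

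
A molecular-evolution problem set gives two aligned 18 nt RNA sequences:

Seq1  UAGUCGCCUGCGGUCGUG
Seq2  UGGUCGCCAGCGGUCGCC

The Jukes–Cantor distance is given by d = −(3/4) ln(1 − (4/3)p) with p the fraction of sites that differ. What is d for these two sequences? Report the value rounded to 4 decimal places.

0.2635

The sequences differ at positions 2 (A/G), 9 (U/A), 17 (U/C), 18 (G/C).
p = 4/18 = 0.222222.
d = −0.75 · ln(1 − (4/3)·0.222222) = −0.75 · ln(0.703704) = −0.75 · (-0.351397) = 0.2635.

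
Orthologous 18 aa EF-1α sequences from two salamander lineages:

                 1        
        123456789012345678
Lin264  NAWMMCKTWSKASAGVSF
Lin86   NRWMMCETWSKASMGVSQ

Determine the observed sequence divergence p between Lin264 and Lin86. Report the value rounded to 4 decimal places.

Mismatches occur at site 2 (A→R), site 7 (K→E), site 14 (A→M), site 18 (F→Q).
There are 4 differences over 18 sites, so p = 4/18 = 0.2222.

0.2222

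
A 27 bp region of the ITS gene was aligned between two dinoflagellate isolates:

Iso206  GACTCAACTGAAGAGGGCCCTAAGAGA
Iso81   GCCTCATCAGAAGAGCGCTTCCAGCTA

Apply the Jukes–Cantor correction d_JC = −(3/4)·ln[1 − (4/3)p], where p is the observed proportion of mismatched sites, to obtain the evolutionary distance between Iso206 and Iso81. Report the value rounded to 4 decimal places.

Differing sites — 2:A/C; 7:A/T; 9:T/A; 16:G/C; 19:C/T; 20:C/T; 21:T/C; 22:A/C; 25:A/C; 26:G/T.
p = 10/27 = 0.370370.
d = −0.75 · ln(1 − (4/3)·0.370370) = −0.75 · ln(0.506173) = −0.75 · (-0.680877) = 0.5107.

0.5107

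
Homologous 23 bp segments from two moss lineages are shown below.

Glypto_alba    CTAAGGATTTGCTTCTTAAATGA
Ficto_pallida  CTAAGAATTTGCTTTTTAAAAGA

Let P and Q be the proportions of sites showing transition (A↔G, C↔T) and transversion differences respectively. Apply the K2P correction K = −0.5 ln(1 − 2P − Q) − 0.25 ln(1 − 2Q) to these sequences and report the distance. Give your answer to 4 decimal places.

Differing sites — 6:G/A (Ti); 15:C/T (Ti); 21:T/A (Tv).
Of the 3 differences, 2 transitions and 1 transversion over 23 sites: P = 2/23 = 0.086957, Q = 1/23 = 0.043478.
d = −0.5·ln(0.782608) − 0.25·ln(0.913044) = −0.5·(-0.245123) − 0.25·(-0.090971) = 0.1453.

0.1453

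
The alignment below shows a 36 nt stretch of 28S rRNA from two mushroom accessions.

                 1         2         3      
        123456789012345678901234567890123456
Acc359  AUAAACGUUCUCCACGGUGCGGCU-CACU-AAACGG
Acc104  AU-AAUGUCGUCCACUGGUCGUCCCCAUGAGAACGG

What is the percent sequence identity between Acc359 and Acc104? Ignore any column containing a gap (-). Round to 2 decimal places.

Excluding the 3 gap columns leaves 33 comparable sites.
The sequences differ at positions 6 (C/U), 9 (U/C), 10 (C/G), 16 (G/U), 18 (U/G), 19 (G/U), 22 (G/U), 24 (U/C), 28 (C/U), 29 (U/G), 31 (A/G).
22 of the 33 comparable sites match, so the percent identity is 22/33 × 100 = 66.67%.

66.67%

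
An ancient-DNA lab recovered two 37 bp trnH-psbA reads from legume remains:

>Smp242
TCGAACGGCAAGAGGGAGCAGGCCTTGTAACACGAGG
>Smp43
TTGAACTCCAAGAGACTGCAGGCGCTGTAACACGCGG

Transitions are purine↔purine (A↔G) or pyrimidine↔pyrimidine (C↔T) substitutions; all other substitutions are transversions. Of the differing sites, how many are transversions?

6

Differing sites — 2:C/T (Ti); 7:G/T (Tv); 8:G/C (Tv); 15:G/A (Ti); 16:G/C (Tv); 17:A/T (Tv); 24:C/G (Tv); 25:T/C (Ti); 35:A/C (Tv).
Of the 9 differences, 3 transitions and 6 transversions, so the answer is 6.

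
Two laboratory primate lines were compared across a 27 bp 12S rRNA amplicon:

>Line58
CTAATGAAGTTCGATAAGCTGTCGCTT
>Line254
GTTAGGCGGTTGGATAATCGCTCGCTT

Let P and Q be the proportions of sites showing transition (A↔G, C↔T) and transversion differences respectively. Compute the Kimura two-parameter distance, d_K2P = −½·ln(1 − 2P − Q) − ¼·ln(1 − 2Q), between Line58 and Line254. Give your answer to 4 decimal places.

0.4558

The sequences differ at positions 1 (C/G, transversion), 3 (A/T, transversion), 5 (T/G, transversion), 7 (A/C, transversion), 8 (A/G, transition), 12 (C/G, transversion), 18 (G/T, transversion), 20 (T/G, transversion), 21 (G/C, transversion).
Of the 9 differences, 1 transition and 8 transversions over 27 sites: P = 1/27 = 0.037037, Q = 8/27 = 0.296296.
d = −0.5·ln(0.629630) − 0.25·ln(0.407408) = −0.5·(-0.462623) − 0.25·(-0.897940) = 0.4558.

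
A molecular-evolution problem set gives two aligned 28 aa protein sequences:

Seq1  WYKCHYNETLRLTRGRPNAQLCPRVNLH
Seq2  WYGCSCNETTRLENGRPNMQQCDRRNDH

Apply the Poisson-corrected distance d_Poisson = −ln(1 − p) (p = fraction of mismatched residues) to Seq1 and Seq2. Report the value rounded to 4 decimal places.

The sequences differ at positions 3 (K/G), 5 (H/S), 6 (Y/C), 10 (L/T), 13 (T/E), 14 (R/N), 19 (A/M), 21 (L/Q), 23 (P/D), 25 (V/R), 27 (L/D).
p = 11/28 = 0.392857.
d = −ln(1 − 0.392857) = −ln(0.607143) = 0.4990.

0.4990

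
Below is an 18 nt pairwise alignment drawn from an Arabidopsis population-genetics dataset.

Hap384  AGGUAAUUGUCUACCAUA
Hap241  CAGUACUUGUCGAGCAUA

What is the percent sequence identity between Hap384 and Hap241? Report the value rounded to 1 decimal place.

72.2%

Differing sites — 1:A/C; 2:G/A; 6:A/C; 12:U/G; 14:C/G.
13 of the 18 sites match, so the percent identity is 13/18 × 100 = 72.2%.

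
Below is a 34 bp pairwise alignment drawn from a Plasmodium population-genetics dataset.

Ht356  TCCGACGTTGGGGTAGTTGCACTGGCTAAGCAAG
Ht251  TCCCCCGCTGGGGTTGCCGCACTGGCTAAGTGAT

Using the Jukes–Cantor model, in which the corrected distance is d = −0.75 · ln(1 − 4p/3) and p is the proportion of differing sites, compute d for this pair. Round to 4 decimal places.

0.3265

The sequences differ at positions 4 (G/C), 5 (A/C), 8 (T/C), 15 (A/T), 17 (T/C), 18 (T/C), 31 (C/T), 32 (A/G), 34 (G/T).
p = 9/34 = 0.264706.
d = −0.75 · ln(1 − (4/3)·0.264706) = −0.75 · ln(0.647059) = −0.75 · (-0.435318) = 0.3265.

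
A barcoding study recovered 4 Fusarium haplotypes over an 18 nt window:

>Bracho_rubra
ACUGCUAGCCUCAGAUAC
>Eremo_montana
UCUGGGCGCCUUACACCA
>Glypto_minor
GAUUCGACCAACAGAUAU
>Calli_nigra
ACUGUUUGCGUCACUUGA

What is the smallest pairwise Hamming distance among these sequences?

7

Pairwise Hamming distances:
  Bracho_rubra vs Eremo_montana: 9
  Bracho_rubra vs Glypto_minor: 8
  Bracho_rubra vs Calli_nigra: 7
  Eremo_montana vs Glypto_minor: 13
  Eremo_montana vs Calli_nigra: 9
  Glypto_minor vs Calli_nigra: 13
The smallest is 7, between Bracho_rubra and Calli_nigra.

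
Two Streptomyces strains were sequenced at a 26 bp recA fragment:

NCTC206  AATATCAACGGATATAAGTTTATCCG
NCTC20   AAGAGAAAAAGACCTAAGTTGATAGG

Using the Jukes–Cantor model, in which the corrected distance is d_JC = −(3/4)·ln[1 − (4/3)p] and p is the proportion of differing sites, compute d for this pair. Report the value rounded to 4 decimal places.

The sequences differ at positions 3 (T/G), 5 (T/G), 6 (C/A), 9 (C/A), 10 (G/A), 13 (T/C), 14 (A/C), 21 (T/G), 24 (C/A), 25 (C/G).
p = 10/26 = 0.384615.
d = −0.75 · ln(1 − (4/3)·0.384615) = −0.75 · ln(0.487180) = −0.75 · (-0.719122) = 0.5393.

0.5393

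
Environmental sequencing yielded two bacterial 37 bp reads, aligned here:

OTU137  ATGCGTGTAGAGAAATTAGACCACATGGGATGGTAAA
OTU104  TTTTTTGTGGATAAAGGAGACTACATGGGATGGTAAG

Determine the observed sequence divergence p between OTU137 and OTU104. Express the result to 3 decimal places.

0.270

Mismatches occur at site 1 (A→T), site 3 (G→T), site 4 (C→T), site 5 (G→T), site 9 (A→G), site 12 (G→T), site 16 (T→G), site 17 (T→G), site 22 (C→T), site 37 (A→G).
There are 10 differences over 37 sites, so p = 10/37 = 0.270.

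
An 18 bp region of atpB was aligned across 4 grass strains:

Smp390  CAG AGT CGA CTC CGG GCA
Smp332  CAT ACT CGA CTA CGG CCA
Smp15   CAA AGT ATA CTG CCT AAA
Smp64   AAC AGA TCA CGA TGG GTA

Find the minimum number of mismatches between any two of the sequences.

4

Pairwise Hamming distances:
  Smp390 vs Smp332: 4
  Smp390 vs Smp15: 8
  Smp390 vs Smp64: 9
  Smp332 vs Smp15: 9
  Smp332 vs Smp64: 10
  Smp15 vs Smp64: 12
The smallest is 4, between Smp390 and Smp332.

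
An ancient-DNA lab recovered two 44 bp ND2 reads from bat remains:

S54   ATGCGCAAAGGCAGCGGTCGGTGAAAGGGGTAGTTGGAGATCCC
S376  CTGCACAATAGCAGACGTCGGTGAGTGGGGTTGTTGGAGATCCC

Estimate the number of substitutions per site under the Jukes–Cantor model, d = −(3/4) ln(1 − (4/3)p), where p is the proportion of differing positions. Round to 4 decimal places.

0.2388

The sequences differ at positions 1 (A/C), 5 (G/A), 9 (A/T), 10 (G/A), 15 (C/A), 16 (G/C), 25 (A/G), 26 (A/T), 32 (A/T).
p = 9/44 = 0.204545.
d = −0.75 · ln(1 − (4/3)·0.204545) = −0.75 · ln(0.727273) = −0.75 · (-0.318453) = 0.2388.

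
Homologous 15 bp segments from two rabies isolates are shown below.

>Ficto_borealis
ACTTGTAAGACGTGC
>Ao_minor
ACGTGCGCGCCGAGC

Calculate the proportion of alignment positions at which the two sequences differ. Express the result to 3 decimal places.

Mismatches occur at site 3 (T→G), site 6 (T→C), site 7 (A→G), site 8 (A→C), site 10 (A→C), site 13 (T→A).
There are 6 differences over 15 sites, so p = 6/15 = 0.400.

0.400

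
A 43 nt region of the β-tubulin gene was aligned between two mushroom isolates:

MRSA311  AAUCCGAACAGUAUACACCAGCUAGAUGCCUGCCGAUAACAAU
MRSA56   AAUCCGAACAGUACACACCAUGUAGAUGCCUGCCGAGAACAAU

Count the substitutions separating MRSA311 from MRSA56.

4

The sequences differ at positions 14 (U/C), 21 (G/U), 22 (C/G), 37 (U/G).
That gives 4 mismatches out of 43 aligned sites, so the Hamming distance is 4.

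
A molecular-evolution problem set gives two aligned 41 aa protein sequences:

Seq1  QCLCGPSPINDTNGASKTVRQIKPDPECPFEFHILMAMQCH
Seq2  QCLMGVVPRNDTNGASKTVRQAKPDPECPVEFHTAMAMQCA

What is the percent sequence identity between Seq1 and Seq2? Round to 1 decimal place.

Mismatches occur at site 4 (C/M), site 6 (P/V), site 7 (S/V), site 9 (I/R), site 22 (I/A), site 30 (F/V), site 34 (I/T), site 35 (L/A), site 41 (H/A).
32 of the 41 sites match, so the percent identity is 32/41 × 100 = 78.0%.

78.0%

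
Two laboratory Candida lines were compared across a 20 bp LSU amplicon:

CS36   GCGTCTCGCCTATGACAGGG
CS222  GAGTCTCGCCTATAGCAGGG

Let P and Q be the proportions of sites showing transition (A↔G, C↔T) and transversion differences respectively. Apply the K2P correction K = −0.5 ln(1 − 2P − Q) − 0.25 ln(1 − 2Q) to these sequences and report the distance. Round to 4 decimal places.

0.1702

Differing sites — 2:C/A (Tv); 14:G/A (Ti); 15:A/G (Ti).
Of the 3 differences, 2 transitions and 1 transversion over 20 sites: P = 2/20 = 0.100000, Q = 1/20 = 0.050000.
d = −0.5·ln(0.750000) − 0.25·ln(0.900000) = −0.5·(-0.287682) − 0.25·(-0.105361) = 0.1702.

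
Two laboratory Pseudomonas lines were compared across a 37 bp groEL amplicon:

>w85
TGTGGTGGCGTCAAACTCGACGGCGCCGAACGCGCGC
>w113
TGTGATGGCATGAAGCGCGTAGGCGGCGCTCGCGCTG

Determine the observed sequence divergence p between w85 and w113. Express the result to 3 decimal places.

Mismatches occur at site 5 (G↔A), site 10 (G↔A), site 12 (C↔G), site 15 (A↔G), site 17 (T↔G), site 20 (A↔T), site 21 (C↔A), site 26 (C↔G), site 29 (A↔C), site 30 (A↔T), site 36 (G↔T), site 37 (C↔G).
There are 12 differences over 37 sites, so p = 12/37 = 0.324.

0.324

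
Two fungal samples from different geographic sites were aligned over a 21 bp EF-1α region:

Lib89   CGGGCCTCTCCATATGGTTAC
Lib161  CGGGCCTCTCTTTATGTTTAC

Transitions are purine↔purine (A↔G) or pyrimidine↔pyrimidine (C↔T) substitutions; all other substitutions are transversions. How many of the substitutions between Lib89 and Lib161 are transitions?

1

Mismatches occur at site 11 (C/T, transition), site 12 (A/T, transversion), site 17 (G/T, transversion).
Of the 3 differences, 1 transition and 2 transversions, so the answer is 1.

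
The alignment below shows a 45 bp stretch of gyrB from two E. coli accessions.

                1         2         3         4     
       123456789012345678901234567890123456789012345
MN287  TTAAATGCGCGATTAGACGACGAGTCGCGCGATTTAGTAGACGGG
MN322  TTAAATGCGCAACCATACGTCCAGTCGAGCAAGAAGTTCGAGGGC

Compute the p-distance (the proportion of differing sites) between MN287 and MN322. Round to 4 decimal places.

The sequences differ at positions 11 (G/A), 13 (T/C), 14 (T/C), 16 (G/T), 20 (A/T), 22 (G/C), 28 (C/A), 31 (G/A), 33 (T/G), 34 (T/A), 35 (T/A), 36 (A/G), 37 (G/T), 39 (A/C), 42 (C/G), 45 (G/C).
There are 16 differences over 45 sites, so p = 16/45 = 0.3556.

0.3556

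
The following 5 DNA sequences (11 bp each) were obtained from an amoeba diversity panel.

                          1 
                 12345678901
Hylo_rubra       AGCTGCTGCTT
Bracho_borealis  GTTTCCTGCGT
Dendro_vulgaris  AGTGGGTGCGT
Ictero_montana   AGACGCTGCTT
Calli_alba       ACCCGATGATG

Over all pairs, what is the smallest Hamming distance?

Pairwise Hamming distances:
  Hylo_rubra vs Bracho_borealis: 5
  Hylo_rubra vs Dendro_vulgaris: 4
  Hylo_rubra vs Ictero_montana: 2
  Hylo_rubra vs Calli_alba: 5
  Bracho_borealis vs Dendro_vulgaris: 5
  Bracho_borealis vs Ictero_montana: 6
  Bracho_borealis vs Calli_alba: 9
  Dendro_vulgaris vs Ictero_montana: 4
  Dendro_vulgaris vs Calli_alba: 7
  Ictero_montana vs Calli_alba: 5
The smallest is 2, between Hylo_rubra and Ictero_montana.

2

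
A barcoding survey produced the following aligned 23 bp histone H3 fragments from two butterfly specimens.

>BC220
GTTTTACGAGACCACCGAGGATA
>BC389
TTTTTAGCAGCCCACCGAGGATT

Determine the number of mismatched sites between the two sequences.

5

Differing sites — 1:G/T; 7:C/G; 8:G/C; 11:A/C; 23:A/T.
That gives 5 mismatches out of 23 aligned sites, so the Hamming distance is 5.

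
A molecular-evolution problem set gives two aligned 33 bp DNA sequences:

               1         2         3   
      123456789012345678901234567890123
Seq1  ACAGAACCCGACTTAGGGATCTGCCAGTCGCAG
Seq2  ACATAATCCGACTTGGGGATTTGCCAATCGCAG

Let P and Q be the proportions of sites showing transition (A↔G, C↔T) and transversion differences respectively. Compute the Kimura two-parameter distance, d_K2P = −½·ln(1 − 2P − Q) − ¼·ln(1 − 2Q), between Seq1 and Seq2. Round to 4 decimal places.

0.1749

The sequences differ at positions 4 (G/T, transversion), 7 (C/T, transition), 15 (A/G, transition), 21 (C/T, transition), 27 (G/A, transition).
Of the 5 differences, 4 transitions and 1 transversion over 33 sites: P = 4/33 = 0.121212, Q = 1/33 = 0.030303.
d = −0.5·ln(0.727273) − 0.25·ln(0.939394) = −0.5·(-0.318453) − 0.25·(-0.062520) = 0.1749.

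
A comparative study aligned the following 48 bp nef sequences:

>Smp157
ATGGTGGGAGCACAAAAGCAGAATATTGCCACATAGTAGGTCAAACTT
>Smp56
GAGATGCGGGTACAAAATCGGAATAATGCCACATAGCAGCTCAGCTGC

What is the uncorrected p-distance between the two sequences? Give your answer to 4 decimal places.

Differing sites — 1:A/G; 2:T/A; 4:G/A; 7:G/C; 9:A/G; 11:C/T; 18:G/T; 20:A/G; 26:T/A; 37:T/C; 40:G/C; 44:A/G; 45:A/C; 46:C/T; 47:T/G; 48:T/C.
There are 16 differences over 48 sites, so p = 16/48 = 0.3333.

0.3333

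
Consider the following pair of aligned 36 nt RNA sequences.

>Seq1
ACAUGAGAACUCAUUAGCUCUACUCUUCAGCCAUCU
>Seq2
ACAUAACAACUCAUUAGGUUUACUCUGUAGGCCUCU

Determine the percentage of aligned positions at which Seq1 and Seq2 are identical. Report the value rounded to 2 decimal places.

The sequences differ at positions 5 (G/A), 7 (G/C), 18 (C/G), 20 (C/U), 27 (U/G), 28 (C/U), 31 (C/G), 33 (A/C).
28 of the 36 sites match, so the percent identity is 28/36 × 100 = 77.78%.

77.78%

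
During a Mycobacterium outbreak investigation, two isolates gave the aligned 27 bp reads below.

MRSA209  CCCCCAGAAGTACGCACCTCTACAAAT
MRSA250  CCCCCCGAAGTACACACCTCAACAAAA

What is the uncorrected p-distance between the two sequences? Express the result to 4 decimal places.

Mismatches occur at site 6 (A/C), site 14 (G/A), site 21 (T/A), site 27 (T/A).
There are 4 differences over 27 sites, so p = 4/27 = 0.1481.

0.1481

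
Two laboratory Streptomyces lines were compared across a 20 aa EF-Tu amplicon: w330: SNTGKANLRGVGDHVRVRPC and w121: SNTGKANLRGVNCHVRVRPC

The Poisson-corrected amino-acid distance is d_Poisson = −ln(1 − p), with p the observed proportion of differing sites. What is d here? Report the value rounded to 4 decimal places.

Differing sites — 12:G/N; 13:D/C.
p = 2/20 = 0.100000.
d = −ln(1 − 0.100000) = −ln(0.900000) = 0.1054.

0.1054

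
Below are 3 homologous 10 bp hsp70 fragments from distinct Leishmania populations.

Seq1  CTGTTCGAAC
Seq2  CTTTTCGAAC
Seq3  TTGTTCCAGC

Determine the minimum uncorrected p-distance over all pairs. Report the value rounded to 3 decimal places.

Pairwise Hamming distances:
  Seq1 vs Seq2: 1
  Seq1 vs Seq3: 3
  Seq2 vs Seq3: 4
The smallest is 1 mismatch, between Seq1 and Seq2; p = 1/10 = 0.100.

0.100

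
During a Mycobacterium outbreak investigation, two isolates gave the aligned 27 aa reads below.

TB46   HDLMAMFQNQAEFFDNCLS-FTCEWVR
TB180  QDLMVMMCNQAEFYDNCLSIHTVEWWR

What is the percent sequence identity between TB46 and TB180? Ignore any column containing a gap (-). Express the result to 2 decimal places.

Excluding the 1 gap column leaves 26 comparable sites.
Mismatches occur at site 1 (H→Q), site 5 (A→V), site 7 (F→M), site 8 (Q→C), site 14 (F→Y), site 21 (F→H), site 23 (C→V), site 26 (V→W).
18 of the 26 comparable sites match, so the percent identity is 18/26 × 100 = 69.23%.

69.23%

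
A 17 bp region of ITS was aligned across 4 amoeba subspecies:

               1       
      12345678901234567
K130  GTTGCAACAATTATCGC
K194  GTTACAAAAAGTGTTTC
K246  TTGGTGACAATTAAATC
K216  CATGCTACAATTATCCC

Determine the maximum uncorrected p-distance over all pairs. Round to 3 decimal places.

0.588

Pairwise Hamming distances:
  K130 vs K194: 6
  K130 vs K246: 7
  K130 vs K216: 4
  K194 vs K246: 10
  K194 vs K216: 9
  K246 vs K216: 8
The largest is 10 mismatches, between K194 and K246; p = 10/17 = 0.588.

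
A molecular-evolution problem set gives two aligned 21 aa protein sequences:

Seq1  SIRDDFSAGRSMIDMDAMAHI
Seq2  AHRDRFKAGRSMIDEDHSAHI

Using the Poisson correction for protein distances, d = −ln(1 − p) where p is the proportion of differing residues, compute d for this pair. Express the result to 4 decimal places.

0.4055

Mismatches occur at site 1 (S/A), site 2 (I/H), site 5 (D/R), site 7 (S/K), site 15 (M/E), site 17 (A/H), site 18 (M/S).
p = 7/21 = 0.333333.
d = −ln(1 − 0.333333) = −ln(0.666667) = 0.4055.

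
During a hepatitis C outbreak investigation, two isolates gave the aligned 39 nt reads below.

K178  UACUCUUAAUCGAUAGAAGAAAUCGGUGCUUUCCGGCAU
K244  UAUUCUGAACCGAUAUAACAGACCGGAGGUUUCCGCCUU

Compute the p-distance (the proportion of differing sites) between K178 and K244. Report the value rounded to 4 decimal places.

0.2821

Differing sites — 3:C/U; 7:U/G; 10:U/C; 16:G/U; 19:G/C; 21:A/G; 23:U/C; 27:U/A; 29:C/G; 36:G/C; 38:A/U.
There are 11 differences over 39 sites, so p = 11/39 = 0.2821.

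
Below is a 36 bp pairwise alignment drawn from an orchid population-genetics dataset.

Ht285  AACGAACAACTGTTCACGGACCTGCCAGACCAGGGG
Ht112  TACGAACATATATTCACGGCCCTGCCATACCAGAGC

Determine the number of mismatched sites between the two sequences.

8

The sequences differ at positions 1 (A/T), 9 (A/T), 10 (C/A), 12 (G/A), 20 (A/C), 28 (G/T), 34 (G/A), 36 (G/C).
That gives 8 mismatches out of 36 aligned sites, so the Hamming distance is 8.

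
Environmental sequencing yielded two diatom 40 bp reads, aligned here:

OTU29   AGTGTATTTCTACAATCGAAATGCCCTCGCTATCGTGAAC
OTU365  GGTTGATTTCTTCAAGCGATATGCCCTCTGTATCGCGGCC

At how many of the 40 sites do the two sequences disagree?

Mismatches occur at site 1 (A→G), site 4 (G→T), site 5 (T→G), site 12 (A→T), site 16 (T→G), site 20 (A→T), site 29 (G→T), site 30 (C→G), site 36 (T→C), site 38 (A→G), site 39 (A→C).
That gives 11 mismatches out of 40 aligned sites, so the Hamming distance is 11.

11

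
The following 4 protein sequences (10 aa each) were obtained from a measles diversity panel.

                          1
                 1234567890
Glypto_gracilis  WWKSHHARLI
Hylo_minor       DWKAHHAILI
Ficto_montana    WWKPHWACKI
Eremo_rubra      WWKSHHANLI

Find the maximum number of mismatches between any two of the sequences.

5

Pairwise Hamming distances:
  Glypto_gracilis vs Hylo_minor: 3
  Glypto_gracilis vs Ficto_montana: 4
  Glypto_gracilis vs Eremo_rubra: 1
  Hylo_minor vs Ficto_montana: 5
  Hylo_minor vs Eremo_rubra: 3
  Ficto_montana vs Eremo_rubra: 4
The largest is 5, between Hylo_minor and Ficto_montana.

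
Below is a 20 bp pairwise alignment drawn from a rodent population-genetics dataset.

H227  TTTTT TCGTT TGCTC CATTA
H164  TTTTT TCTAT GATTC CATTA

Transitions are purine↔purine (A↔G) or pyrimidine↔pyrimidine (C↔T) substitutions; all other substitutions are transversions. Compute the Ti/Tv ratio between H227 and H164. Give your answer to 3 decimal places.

Differing sites — 8:G/T (Tv); 9:T/A (Tv); 11:T/G (Tv); 12:G/A (Ti); 13:C/T (Ti).
Of the 5 differences, 2 transitions and 3 transversions, so Ti/Tv = 2/3 = 0.667.

0.667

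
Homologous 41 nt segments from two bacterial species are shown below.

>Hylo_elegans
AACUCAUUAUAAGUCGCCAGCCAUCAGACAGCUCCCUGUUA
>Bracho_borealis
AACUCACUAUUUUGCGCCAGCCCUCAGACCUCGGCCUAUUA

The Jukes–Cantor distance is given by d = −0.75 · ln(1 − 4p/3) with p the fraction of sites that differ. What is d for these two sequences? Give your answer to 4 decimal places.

Mismatches occur at site 7 (U↔C), site 11 (A↔U), site 12 (A↔U), site 13 (G↔U), site 14 (U↔G), site 23 (A↔C), site 30 (A↔C), site 31 (G↔U), site 33 (U↔G), site 34 (C↔G), site 38 (G↔A).
p = 11/41 = 0.268293.
d = −0.75 · ln(1 − (4/3)·0.268293) = −0.75 · ln(0.642276) = −0.75 · (-0.442737) = 0.3321.

0.3321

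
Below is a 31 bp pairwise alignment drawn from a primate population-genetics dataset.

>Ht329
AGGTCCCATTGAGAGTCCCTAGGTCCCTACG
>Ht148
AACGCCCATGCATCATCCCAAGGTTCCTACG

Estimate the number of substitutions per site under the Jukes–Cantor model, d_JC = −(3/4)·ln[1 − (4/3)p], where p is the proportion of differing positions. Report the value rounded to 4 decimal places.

0.4217

Differing sites — 2:G/A; 3:G/C; 4:T/G; 10:T/G; 11:G/C; 13:G/T; 14:A/C; 15:G/A; 20:T/A; 25:C/T.
p = 10/31 = 0.322581.
d = −0.75 · ln(1 − (4/3)·0.322581) = −0.75 · ln(0.569892) = −0.75 · (-0.562308) = 0.4217.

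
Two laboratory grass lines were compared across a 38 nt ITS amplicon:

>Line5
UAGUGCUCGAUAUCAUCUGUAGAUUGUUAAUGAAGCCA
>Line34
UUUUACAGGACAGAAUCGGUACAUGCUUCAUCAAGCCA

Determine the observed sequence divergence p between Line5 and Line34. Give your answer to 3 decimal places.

Mismatches occur at site 2 (A↔U), site 3 (G↔U), site 5 (G↔A), site 7 (U↔A), site 8 (C↔G), site 11 (U↔C), site 13 (U↔G), site 14 (C↔A), site 18 (U↔G), site 22 (G↔C), site 25 (U↔G), site 26 (G↔C), site 29 (A↔C), site 32 (G↔C).
There are 14 differences over 38 sites, so p = 14/38 = 0.368.

0.368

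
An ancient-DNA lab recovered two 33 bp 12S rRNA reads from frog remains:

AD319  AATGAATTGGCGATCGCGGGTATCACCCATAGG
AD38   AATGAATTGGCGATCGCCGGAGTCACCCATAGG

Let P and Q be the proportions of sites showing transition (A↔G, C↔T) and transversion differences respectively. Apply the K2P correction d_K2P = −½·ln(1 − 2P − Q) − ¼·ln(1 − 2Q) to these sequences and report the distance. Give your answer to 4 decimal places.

Differing sites — 18:G/C (Tv); 21:T/A (Tv); 22:A/G (Ti).
Of the 3 differences, 1 transition and 2 transversions over 33 sites: P = 1/33 = 0.030303, Q = 2/33 = 0.060606.
d = −0.5·ln(0.878788) − 0.25·ln(0.878788) = −0.5·(-0.129212) − 0.25·(-0.129212) = 0.0969.

0.0969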